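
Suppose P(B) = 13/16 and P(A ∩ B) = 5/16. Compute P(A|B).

P(A|B) = P(A ∩ B) / P(B)
= (5/16) / (13/16)
= 5/13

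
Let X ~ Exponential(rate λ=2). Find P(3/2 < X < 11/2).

P(3/2 < X < 11/2) = ∫_{3/2}^{11/2} f(x) dx
where f(x) = 2 e^{- 2 x}
= - \frac{1 - e^{8}}{e^{11}}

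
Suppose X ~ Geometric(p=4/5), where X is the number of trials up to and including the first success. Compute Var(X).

For X ~ Geometric(p=4/5), where X is the number of trials up to and including the first success:
Var(X) = \frac{5}{16}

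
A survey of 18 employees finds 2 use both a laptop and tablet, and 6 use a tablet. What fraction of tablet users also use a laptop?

P(A ∩ B) = 2/18 = 1/9
P(B) = 6/18 = 1/3
P(A|B) = P(A ∩ B) / P(B) = (1/9) / (1/3) = 1/3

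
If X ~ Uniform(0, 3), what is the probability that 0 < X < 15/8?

P(0 < X < 15/8) = ∫_{0}^{15/8} f(x) dx
where f(x) = \frac{1}{3}
= \frac{5}{8}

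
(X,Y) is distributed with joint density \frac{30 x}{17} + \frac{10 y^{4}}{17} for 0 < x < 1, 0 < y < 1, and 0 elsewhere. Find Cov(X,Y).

E[XY] = ∫∫ xy × f(x,y) dx dy = \frac{35}{102}
E[X] = \frac{11}{17}
E[Y] = \frac{55}{102}
Cov(X,Y) = E[XY] - E[X]E[Y] = - \frac{5}{867}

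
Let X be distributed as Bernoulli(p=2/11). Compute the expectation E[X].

For X ~ Bernoulli(p=2/11), the expected value is:
E[X] = \frac{2}{11}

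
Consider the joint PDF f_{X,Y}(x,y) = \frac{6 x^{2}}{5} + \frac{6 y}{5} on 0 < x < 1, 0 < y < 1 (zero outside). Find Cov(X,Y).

E[XY] = ∫∫ xy × f(x,y) dx dy = \frac{7}{20}
E[X] = \frac{3}{5}
E[Y] = \frac{3}{5}
Cov(X,Y) = E[XY] - E[X]E[Y] = - \frac{1}{100}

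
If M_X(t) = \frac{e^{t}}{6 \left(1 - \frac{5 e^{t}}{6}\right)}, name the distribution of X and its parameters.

The MGF M(t) = \frac{e^{t}}{6 \left(1 - \frac{5 e^{t}}{6}\right)} is the standard form for the Geometric distribution.
Comparing with the known MGF formula identifies: Geometric(p=1/6), X = trial number of first success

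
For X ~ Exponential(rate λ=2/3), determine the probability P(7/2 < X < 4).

P(7/2 < X < 4) = ∫_{7/2}^{4} f(x) dx
where f(x) = \frac{2 e^{- \frac{2 x}{3}}}{3}
= - \frac{1 - e^{\frac{1}{3}}}{e^{\frac{8}{3}}}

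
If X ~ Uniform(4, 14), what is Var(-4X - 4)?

For X ~ Uniform(4, 14):
Var(X) = \frac{25}{3}
Var(-4X - 4) = (-4)² × Var(X) = 16 × \frac{25}{3} = \frac{400}{3}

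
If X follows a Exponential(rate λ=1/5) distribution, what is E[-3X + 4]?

For X ~ Exponential(rate λ=1/5):
E[X] = 5
E[-3X + 4] = -3 × E[X] + 4 = -11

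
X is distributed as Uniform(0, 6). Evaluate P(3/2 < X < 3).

P(3/2 < X < 3) = ∫_{3/2}^{3} f(x) dx
where f(x) = \frac{1}{6}
= \frac{1}{4}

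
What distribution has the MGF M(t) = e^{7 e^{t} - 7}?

The MGF M(t) = e^{7 e^{t} - 7} is the standard form for the Poisson distribution.
Comparing with the known MGF formula identifies: Poisson(λ=7)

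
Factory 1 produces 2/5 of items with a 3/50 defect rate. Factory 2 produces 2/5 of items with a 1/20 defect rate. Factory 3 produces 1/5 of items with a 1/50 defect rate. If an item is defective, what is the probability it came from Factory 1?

Using Bayes' theorem:
P(F1) = 2/5, P(D|F1) = 3/50
P(F2) = 2/5, P(D|F2) = 1/20
P(F3) = 1/5, P(D|F3) = 1/50
P(D) = P(D|F1)P(F1) + P(D|F2)P(F2) + P(D|F3)P(F3)
     = \frac{6}{125}
P(F1|D) = P(D|F1)P(F1) / P(D)
= \frac{1}{2}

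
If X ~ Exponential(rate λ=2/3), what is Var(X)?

For X ~ Exponential(rate λ=2/3):
Var(X) = \frac{9}{4}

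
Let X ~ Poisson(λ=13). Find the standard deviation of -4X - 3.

For X ~ Poisson(λ=13):
Var(X) = 13
SD(X) = √(Var(X)) = √(13) = \sqrt{13}
SD(-4X - 3) = |-4| × SD(X) = 4 × \sqrt{13} = 4 \sqrt{13}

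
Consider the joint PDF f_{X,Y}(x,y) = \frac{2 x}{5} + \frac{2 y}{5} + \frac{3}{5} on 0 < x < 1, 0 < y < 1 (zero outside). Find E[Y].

E[Y] = ∫_0^1 ∫_0^1 y × f(x,y) dx dy
= \frac{8}{15}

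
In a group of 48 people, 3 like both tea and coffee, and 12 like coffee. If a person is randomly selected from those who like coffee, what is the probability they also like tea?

P(A ∩ B) = 3/48 = 1/16
P(B) = 12/48 = 1/4
P(A|B) = P(A ∩ B) / P(B) = (1/16) / (1/4) = 1/4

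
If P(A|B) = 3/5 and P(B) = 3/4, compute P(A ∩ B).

By definition, P(A|B) = P(A ∩ B) / P(B)
So P(A ∩ B) = P(A|B) × P(B)
= 3/5 × 3/4
= 9/20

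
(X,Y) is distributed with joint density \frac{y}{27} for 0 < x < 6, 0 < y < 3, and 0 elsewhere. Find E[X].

f_X(x) = ∫_0^3 \frac{y}{27} dy = \frac{1}{6}
E[X] = ∫_0^6 x × (\frac{1}{6}) dx = 3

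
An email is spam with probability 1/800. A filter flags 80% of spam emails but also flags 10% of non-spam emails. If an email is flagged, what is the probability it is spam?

Let D = the rare event, + = positive/flagged.
P(D) = 1/800
P(+|D) = 80/100 = 4/5
P(+|D') = 10/100 = 1/10
P(+) = P(+|D)P(D) + P(+|D')P(D')
     = \frac{4}{5} × \frac{1}{800} + \frac{1}{10} × \frac{799}{800}
     = \frac{807}{8000}
P(D|+) = P(+|D)P(D)/P(+) = \frac{8}{807}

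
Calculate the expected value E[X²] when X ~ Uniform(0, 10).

Using the identity E[X²] = Var(X) + (E[X])²:
E[X] = 5
Var(X) = \frac{25}{3}
E[X²] = \frac{25}{3} + (5)²
= \frac{100}{3}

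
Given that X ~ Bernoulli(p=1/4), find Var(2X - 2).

For X ~ Bernoulli(p=1/4):
Var(X) = \frac{3}{16}
Var(2X - 2) = (2)² × Var(X) = 4 × \frac{3}{16} = \frac{3}{4}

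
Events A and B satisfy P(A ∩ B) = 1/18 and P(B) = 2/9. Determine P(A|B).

P(A|B) = P(A ∩ B) / P(B)
= (1/18) / (2/9)
= 1/4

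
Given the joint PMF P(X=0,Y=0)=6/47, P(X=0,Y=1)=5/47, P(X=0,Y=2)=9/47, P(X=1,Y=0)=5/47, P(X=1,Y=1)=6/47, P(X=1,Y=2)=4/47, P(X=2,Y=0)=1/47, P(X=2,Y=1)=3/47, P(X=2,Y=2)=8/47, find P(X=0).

P(X=0) = P(X=0,Y=0) + P(X=0,Y=1) + P(X=0,Y=2)
= 6/47 + 5/47 + 9/47
= 20/47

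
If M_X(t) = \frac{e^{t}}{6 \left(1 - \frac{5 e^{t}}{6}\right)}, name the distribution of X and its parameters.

The MGF M(t) = \frac{e^{t}}{6 \left(1 - \frac{5 e^{t}}{6}\right)} is the standard form for the Geometric distribution.
Comparing with the known MGF formula identifies: Geometric(p=1/6), X = trial number of first success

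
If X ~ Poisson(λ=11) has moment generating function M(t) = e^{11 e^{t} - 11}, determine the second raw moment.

To find E[X^2], compute M^(2)(0):
M^(1)(t) = 11 e^{t} e^{11 e^{t} - 11}
M^(2)(t) = 121 e^{2 t} e^{11 e^{t} - 11} + 11 e^{t} e^{11 e^{t} - 11}
M^(2)(0) = 132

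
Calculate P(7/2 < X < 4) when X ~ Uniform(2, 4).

P(7/2 < X < 4) = ∫_{7/2}^{4} f(x) dx
where f(x) = \frac{1}{2}
= \frac{1}{4}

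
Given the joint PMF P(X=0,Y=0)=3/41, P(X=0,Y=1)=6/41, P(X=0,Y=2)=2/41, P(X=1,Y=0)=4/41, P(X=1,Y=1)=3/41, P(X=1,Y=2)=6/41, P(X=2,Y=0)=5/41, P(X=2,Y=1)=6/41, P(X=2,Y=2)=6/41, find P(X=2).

P(X=2) = P(X=2,Y=0) + P(X=2,Y=1) + P(X=2,Y=2)
= 5/41 + 6/41 + 6/41
= 17/41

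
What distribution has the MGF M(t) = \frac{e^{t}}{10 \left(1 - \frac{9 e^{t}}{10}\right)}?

The MGF M(t) = \frac{e^{t}}{10 \left(1 - \frac{9 e^{t}}{10}\right)} is the standard form for the Geometric distribution.
Comparing with the known MGF formula identifies: Geometric(p=1/10), X = trial number of first success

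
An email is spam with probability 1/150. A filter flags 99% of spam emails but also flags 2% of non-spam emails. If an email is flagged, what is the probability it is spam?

Let D = the rare event, + = positive/flagged.
P(D) = 1/150
P(+|D) = 99/100
P(+|D') = 2/100 = 1/50
P(+) = P(+|D)P(D) + P(+|D')P(D')
     = \frac{99}{100} × \frac{1}{150} + \frac{1}{50} × \frac{149}{150}
     = \frac{397}{15000}
P(D|+) = P(+|D)P(D)/P(+) = \frac{99}{397}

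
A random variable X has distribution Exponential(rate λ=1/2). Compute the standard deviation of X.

For X ~ Exponential(rate λ=1/2):
Var(X) = 4
SD(X) = √(Var(X)) = √(4) = 2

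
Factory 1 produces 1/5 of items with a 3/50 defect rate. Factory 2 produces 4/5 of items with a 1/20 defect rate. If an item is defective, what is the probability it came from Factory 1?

Using Bayes' theorem:
P(F1) = 1/5, P(D|F1) = 3/50
P(F2) = 4/5, P(D|F2) = 1/20
P(D) = P(D|F1)P(F1) + P(D|F2)P(F2)
     = \frac{13}{250}
P(F1|D) = P(D|F1)P(F1) / P(D)
= \frac{3}{13}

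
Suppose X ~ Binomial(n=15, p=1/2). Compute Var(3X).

For X ~ Binomial(n=15, p=1/2):
Var(X) = \frac{15}{4}
Var(3X) = (3)² × Var(X) = 9 × \frac{15}{4} = \frac{135}{4}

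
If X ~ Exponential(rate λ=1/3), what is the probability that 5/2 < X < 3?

P(5/2 < X < 3) = ∫_{5/2}^{3} f(x) dx
where f(x) = \frac{e^{- \frac{x}{3}}}{3}
= - \frac{1}{e} + e^{- \frac{5}{6}}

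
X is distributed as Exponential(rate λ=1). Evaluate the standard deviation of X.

For X ~ Exponential(rate λ=1):
Var(X) = 1
SD(X) = √(Var(X)) = √(1) = 1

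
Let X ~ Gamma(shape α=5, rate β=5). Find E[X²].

Using the identity E[X²] = Var(X) + (E[X])²:
E[X] = 1
Var(X) = \frac{1}{5}
E[X²] = \frac{1}{5} + (1)²
= \frac{6}{5}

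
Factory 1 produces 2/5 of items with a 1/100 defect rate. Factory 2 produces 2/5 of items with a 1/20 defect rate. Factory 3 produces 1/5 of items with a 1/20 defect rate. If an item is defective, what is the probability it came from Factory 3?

Using Bayes' theorem:
P(F1) = 2/5, P(D|F1) = 1/100
P(F2) = 2/5, P(D|F2) = 1/20
P(F3) = 1/5, P(D|F3) = 1/20
P(D) = P(D|F1)P(F1) + P(D|F2)P(F2) + P(D|F3)P(F3)
     = \frac{17}{500}
P(F3|D) = P(D|F3)P(F3) / P(D)
= \frac{5}{17}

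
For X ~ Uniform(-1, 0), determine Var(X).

For X ~ Uniform(-1, 0):
Var(X) = \frac{1}{12}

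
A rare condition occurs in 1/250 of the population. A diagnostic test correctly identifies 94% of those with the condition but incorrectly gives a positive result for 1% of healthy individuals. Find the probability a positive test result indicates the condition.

Let D = the rare event, + = positive/flagged.
P(D) = 1/250
P(+|D) = 94/100 = 47/50
P(+|D') = 1/100
P(+) = P(+|D)P(D) + P(+|D')P(D')
     = \frac{47}{50} × \frac{1}{250} + \frac{1}{100} × \frac{249}{250}
     = \frac{343}{25000}
P(D|+) = P(+|D)P(D)/P(+) = \frac{94}{343}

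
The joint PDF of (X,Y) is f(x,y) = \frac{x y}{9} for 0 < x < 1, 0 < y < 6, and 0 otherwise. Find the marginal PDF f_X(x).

f_X(x) = ∫_0^6 f(x,y) dy
= ∫_0^6 \frac{x y}{9} dy
= 2 x for 0 < x < 1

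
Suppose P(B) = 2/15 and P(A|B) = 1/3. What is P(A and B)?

By definition, P(A|B) = P(A ∩ B) / P(B)
So P(A ∩ B) = P(A|B) × P(B)
= 1/3 × 2/15
= 2/45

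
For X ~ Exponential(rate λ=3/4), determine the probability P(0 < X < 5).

P(0 < X < 5) = ∫_{0}^{5} f(x) dx
where f(x) = \frac{3 e^{- \frac{3 x}{4}}}{4}
= 1 - e^{- \frac{15}{4}}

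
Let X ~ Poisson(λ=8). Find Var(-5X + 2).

For X ~ Poisson(λ=8):
Var(X) = 8
Var(-5X + 2) = (-5)² × Var(X) = 25 × 8 = 200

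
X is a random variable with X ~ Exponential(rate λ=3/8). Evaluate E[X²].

Using the identity E[X²] = Var(X) + (E[X])²:
E[X] = \frac{8}{3}
Var(X) = \frac{64}{9}
E[X²] = \frac{64}{9} + (\frac{8}{3})²
= \frac{128}{9}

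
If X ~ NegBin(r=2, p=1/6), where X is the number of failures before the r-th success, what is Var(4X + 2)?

For X ~ NegBin(r=2, p=1/6), where X is the number of failures before the r-th success:
Var(X) = 60
Var(4X + 2) = (4)² × Var(X) = 16 × 60 = 960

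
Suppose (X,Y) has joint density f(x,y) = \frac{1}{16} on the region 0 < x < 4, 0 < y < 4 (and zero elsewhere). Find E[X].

f_X(x) = ∫_0^4 \frac{1}{16} dy = \frac{1}{4}
E[X] = ∫_0^4 x × (\frac{1}{4}) dx = 2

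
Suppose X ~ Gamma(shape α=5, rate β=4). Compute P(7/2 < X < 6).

P(7/2 < X < 6) = ∫_{7/2}^{6} f(x) dx
where f(x) = \frac{128 x^{4} e^{- 4 x}}{3}
= \frac{-16441 + 2171 e^{10}}{e^{24}}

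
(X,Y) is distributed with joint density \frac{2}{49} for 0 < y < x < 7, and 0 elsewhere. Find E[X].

f_X(x) = ∫_0^x \frac{2}{49} dy = \frac{2 x}{49}
E[X] = ∫_0^7 x × (\frac{2 x}{49}) dx = \frac{14}{3}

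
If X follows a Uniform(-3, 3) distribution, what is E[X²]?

Using the identity E[X²] = Var(X) + (E[X])²:
E[X] = 0
Var(X) = 3
E[X²] = 3 + (0)²
= 3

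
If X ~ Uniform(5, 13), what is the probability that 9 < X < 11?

P(9 < X < 11) = ∫_{9}^{11} f(x) dx
where f(x) = \frac{1}{8}
= \frac{1}{4}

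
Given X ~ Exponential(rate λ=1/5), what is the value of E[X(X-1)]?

E[X(X-1)] = E[X² - X] = E[X²] - E[X]
E[X] = 5
E[X²] = Var(X) + (E[X])² = 25 + (5)² = 50
E[X(X-1)] = 50 - 5 = 45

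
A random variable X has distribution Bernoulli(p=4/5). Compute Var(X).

For X ~ Bernoulli(p=4/5):
Var(X) = \frac{4}{25}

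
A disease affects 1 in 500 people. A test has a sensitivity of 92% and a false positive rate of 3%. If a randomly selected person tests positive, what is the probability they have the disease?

Let D = the rare event, + = positive/flagged.
P(D) = 1/500
P(+|D) = 92/100 = 23/25
P(+|D') = 3/100
P(+) = P(+|D)P(D) + P(+|D')P(D')
     = \frac{23}{25} × \frac{1}{500} + \frac{3}{100} × \frac{499}{500}
     = \frac{1589}{50000}
P(D|+) = P(+|D)P(D)/P(+) = \frac{92}{1589}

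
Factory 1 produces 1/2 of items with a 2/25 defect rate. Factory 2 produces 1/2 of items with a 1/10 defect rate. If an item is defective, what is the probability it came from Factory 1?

Using Bayes' theorem:
P(F1) = 1/2, P(D|F1) = 2/25
P(F2) = 1/2, P(D|F2) = 1/10
P(D) = P(D|F1)P(F1) + P(D|F2)P(F2)
     = \frac{9}{100}
P(F1|D) = P(D|F1)P(F1) / P(D)
= \frac{4}{9}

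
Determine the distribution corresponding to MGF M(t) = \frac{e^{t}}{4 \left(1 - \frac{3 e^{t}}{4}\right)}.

The MGF M(t) = \frac{e^{t}}{4 \left(1 - \frac{3 e^{t}}{4}\right)} is the standard form for the Geometric distribution.
Comparing with the known MGF formula identifies: Geometric(p=1/4), X = trial number of first success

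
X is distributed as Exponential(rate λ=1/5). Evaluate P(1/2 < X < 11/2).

P(1/2 < X < 11/2) = ∫_{1/2}^{11/2} f(x) dx
where f(x) = \frac{e^{- \frac{x}{5}}}{5}
= - \frac{1 - e}{e^{\frac{11}{10}}}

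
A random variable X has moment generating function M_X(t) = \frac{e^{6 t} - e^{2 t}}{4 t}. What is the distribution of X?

The MGF M(t) = \frac{e^{6 t} - e^{2 t}}{4 t} is the standard form for the Uniform distribution.
Comparing with the known MGF formula identifies: Uniform(2, 6)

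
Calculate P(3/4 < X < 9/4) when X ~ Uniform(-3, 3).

P(3/4 < X < 9/4) = ∫_{3/4}^{9/4} f(x) dx
where f(x) = \frac{1}{6}
= \frac{1}{4}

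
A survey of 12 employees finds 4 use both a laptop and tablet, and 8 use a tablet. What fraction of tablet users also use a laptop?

P(A ∩ B) = 4/12 = 1/3
P(B) = 8/12 = 2/3
P(A|B) = P(A ∩ B) / P(B) = (1/3) / (2/3) = 1/2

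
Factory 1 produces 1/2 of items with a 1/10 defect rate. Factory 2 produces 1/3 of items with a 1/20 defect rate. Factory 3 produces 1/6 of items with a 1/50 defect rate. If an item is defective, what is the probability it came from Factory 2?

Using Bayes' theorem:
P(F1) = 1/2, P(D|F1) = 1/10
P(F2) = 1/3, P(D|F2) = 1/20
P(F3) = 1/6, P(D|F3) = 1/50
P(D) = P(D|F1)P(F1) + P(D|F2)P(F2) + P(D|F3)P(F3)
     = \frac{7}{100}
P(F2|D) = P(D|F2)P(F2) / P(D)
= \frac{5}{21}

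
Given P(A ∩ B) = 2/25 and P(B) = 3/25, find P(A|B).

P(A|B) = P(A ∩ B) / P(B)
= (2/25) / (3/25)
= 2/3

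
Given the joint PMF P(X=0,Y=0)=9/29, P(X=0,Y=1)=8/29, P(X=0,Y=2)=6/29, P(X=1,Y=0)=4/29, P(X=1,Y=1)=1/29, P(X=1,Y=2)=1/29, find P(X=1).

P(X=1) = P(X=1,Y=0) + P(X=1,Y=1) + P(X=1,Y=2)
= 4/29 + 1/29 + 1/29
= 6/29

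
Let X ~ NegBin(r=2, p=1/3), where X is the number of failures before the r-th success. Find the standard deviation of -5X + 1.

For X ~ NegBin(r=2, p=1/3), where X is the number of failures before the r-th success:
Var(X) = 12
SD(X) = √(Var(X)) = √(12) = 2 \sqrt{3}
SD(-5X + 1) = |-5| × SD(X) = 5 × 2 \sqrt{3} = 10 \sqrt{3}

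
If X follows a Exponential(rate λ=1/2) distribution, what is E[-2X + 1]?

For X ~ Exponential(rate λ=1/2):
E[X] = 2
E[-2X + 1] = -2 × E[X] + 1 = -3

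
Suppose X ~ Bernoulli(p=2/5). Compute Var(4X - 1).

For X ~ Bernoulli(p=2/5):
Var(X) = \frac{6}{25}
Var(4X - 1) = (4)² × Var(X) = 16 × \frac{6}{25} = \frac{96}{25}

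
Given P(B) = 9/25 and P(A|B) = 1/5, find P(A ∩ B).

By definition, P(A|B) = P(A ∩ B) / P(B)
So P(A ∩ B) = P(A|B) × P(B)
= 1/5 × 9/25
= 9/125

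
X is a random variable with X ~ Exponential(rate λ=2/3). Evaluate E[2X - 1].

For X ~ Exponential(rate λ=2/3):
E[X] = \frac{3}{2}
E[2X - 1] = 2 × E[X] - 1 = 2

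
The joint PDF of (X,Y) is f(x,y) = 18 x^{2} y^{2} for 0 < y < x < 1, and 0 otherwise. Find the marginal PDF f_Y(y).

f_Y(y) = ∫_y^1 18 x^{2} y^{2} dx = 6 y^{2} \left(1 - y^{3}\right)
for 0 < y < 1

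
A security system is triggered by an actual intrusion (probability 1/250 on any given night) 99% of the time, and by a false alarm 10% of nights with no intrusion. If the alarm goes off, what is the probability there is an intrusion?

Let D = the rare event, + = positive/flagged.
P(D) = 1/250
P(+|D) = 99/100
P(+|D') = 10/100 = 1/10
P(+) = P(+|D)P(D) + P(+|D')P(D')
     = \frac{99}{100} × \frac{1}{250} + \frac{1}{10} × \frac{249}{250}
     = \frac{2589}{25000}
P(D|+) = P(+|D)P(D)/P(+) = \frac{33}{863}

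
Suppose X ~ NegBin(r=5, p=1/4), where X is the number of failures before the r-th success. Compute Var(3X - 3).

For X ~ NegBin(r=5, p=1/4), where X is the number of failures before the r-th success:
Var(X) = 60
Var(3X - 3) = (3)² × Var(X) = 9 × 60 = 540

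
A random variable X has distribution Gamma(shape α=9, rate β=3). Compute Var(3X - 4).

For X ~ Gamma(shape α=9, rate β=3):
Var(X) = 1
Var(3X - 4) = (3)² × Var(X) = 9 × 1 = 9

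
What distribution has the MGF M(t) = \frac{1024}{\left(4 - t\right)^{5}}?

The MGF M(t) = \frac{1024}{\left(4 - t\right)^{5}} is the standard form for the Gamma distribution.
Comparing with the known MGF formula identifies: Gamma(shape α=5, rate β=4)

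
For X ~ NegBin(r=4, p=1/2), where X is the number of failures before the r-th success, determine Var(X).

For X ~ NegBin(r=4, p=1/2), where X is the number of failures before the r-th success:
Var(X) = 8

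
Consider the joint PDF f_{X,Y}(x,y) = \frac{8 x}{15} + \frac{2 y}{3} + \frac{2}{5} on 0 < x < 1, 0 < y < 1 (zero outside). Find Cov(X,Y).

E[XY] = ∫∫ xy × f(x,y) dx dy = \frac{3}{10}
E[X] = \frac{49}{90}
E[Y] = \frac{5}{9}
Cov(X,Y) = E[XY] - E[X]E[Y] = - \frac{1}{405}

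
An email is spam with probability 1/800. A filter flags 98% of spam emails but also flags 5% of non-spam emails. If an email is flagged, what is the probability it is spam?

Let D = the rare event, + = positive/flagged.
P(D) = 1/800
P(+|D) = 98/100 = 49/50
P(+|D') = 5/100 = 1/20
P(+) = P(+|D)P(D) + P(+|D')P(D')
     = \frac{49}{50} × \frac{1}{800} + \frac{1}{20} × \frac{799}{800}
     = \frac{4093}{80000}
P(D|+) = P(+|D)P(D)/P(+) = \frac{98}{4093}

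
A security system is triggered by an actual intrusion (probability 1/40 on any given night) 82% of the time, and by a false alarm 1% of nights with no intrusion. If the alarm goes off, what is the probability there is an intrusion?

Let D = the rare event, + = positive/flagged.
P(D) = 1/40
P(+|D) = 82/100 = 41/50
P(+|D') = 1/100
P(+) = P(+|D)P(D) + P(+|D')P(D')
     = \frac{41}{50} × \frac{1}{40} + \frac{1}{100} × \frac{39}{40}
     = \frac{121}{4000}
P(D|+) = P(+|D)P(D)/P(+) = \frac{82}{121}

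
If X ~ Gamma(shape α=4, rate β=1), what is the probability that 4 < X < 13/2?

P(4 < X < 13/2) = ∫_{4}^{13/2} f(x) dx
where f(x) = \frac{x^{3} e^{- x}}{6}
= - \frac{3571}{48 e^{\frac{13}{2}}} + \frac{71}{3 e^{4}}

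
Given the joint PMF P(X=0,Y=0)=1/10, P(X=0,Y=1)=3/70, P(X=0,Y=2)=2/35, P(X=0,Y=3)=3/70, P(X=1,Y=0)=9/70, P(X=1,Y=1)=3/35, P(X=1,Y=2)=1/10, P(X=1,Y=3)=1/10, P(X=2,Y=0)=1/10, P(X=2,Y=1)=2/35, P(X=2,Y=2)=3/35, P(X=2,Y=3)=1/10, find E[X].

First find marginal of X:
P(X=0) = 17/70
P(X=1) = 29/70
P(X=2) = 12/35
E[X] = 0 × 17/70 + 1 × 29/70 + 2 × 12/35 = 11/10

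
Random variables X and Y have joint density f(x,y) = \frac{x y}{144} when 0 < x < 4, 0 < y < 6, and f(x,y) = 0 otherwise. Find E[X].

f_X(x) = ∫_0^6 \frac{x y}{144} dy = \frac{x}{8}
E[X] = ∫_0^4 x × (\frac{x}{8}) dx = \frac{8}{3}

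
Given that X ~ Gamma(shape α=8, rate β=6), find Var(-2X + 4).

For X ~ Gamma(shape α=8, rate β=6):
Var(X) = \frac{2}{9}
Var(-2X + 4) = (-2)² × Var(X) = 4 × \frac{2}{9} = \frac{8}{9}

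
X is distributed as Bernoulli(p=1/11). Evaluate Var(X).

For X ~ Bernoulli(p=1/11):
Var(X) = \frac{10}{121}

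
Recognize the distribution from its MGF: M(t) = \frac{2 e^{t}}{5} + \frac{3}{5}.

The MGF M(t) = \frac{2 e^{t}}{5} + \frac{3}{5} is the standard form for the Bernoulli distribution.
Comparing with the known MGF formula identifies: Bernoulli(p=2/5)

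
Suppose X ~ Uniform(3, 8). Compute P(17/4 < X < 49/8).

P(17/4 < X < 49/8) = ∫_{17/4}^{49/8} f(x) dx
where f(x) = \frac{1}{5}
= \frac{3}{8}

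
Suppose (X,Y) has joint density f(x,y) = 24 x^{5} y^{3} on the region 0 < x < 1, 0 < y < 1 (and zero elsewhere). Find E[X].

E[X] = ∫_0^1 ∫_0^1 x × f(x,y) dy dx
= ∫_0^1 ∫_0^1 x × (24 x^{5} y^{3}) dy dx
= \frac{6}{7}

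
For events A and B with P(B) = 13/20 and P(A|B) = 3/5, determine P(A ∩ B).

By definition, P(A|B) = P(A ∩ B) / P(B)
So P(A ∩ B) = P(A|B) × P(B)
= 3/5 × 13/20
= 39/100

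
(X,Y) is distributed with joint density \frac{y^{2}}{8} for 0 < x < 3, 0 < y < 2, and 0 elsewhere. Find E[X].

f_X(x) = ∫_0^2 \frac{y^{2}}{8} dy = \frac{1}{3}
E[X] = ∫_0^3 x × (\frac{1}{3}) dx = \frac{3}{2}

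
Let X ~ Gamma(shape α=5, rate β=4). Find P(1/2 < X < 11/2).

P(1/2 < X < 11/2) = ∫_{1/2}^{11/2} f(x) dx
where f(x) = \frac{128 x^{4} e^{- 4 x}}{3}
= \frac{-35401 + 21 e^{20}}{3 e^{22}}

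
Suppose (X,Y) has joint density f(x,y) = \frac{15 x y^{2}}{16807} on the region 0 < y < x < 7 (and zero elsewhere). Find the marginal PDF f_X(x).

f_X(x) = ∫_0^x \frac{15 x y^{2}}{16807} dy = \frac{5 x^{4}}{16807}
for 0 < x < 7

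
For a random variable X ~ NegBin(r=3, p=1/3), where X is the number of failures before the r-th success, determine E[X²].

Using the identity E[X²] = Var(X) + (E[X])²:
E[X] = 6
Var(X) = 18
E[X²] = 18 + (6)²
= 54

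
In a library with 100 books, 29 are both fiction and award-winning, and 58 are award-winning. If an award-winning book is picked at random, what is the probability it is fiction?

P(A ∩ B) = 29/100
P(B) = 58/100 = 29/50
P(A|B) = P(A ∩ B) / P(B) = (29/100) / (29/50) = 1/2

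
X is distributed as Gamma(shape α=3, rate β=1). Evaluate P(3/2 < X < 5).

P(3/2 < X < 5) = ∫_{3/2}^{5} f(x) dx
where f(x) = \frac{x^{2} e^{- x}}{2}
= - \frac{37}{2 e^{5}} + \frac{29}{8 e^{\frac{3}{2}}}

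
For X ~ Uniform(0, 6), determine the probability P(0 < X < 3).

P(0 < X < 3) = ∫_{0}^{3} f(x) dx
where f(x) = \frac{1}{6}
= \frac{1}{2}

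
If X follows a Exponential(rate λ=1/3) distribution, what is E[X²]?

Using the identity E[X²] = Var(X) + (E[X])²:
E[X] = 3
Var(X) = 9
E[X²] = 9 + (3)²
= 18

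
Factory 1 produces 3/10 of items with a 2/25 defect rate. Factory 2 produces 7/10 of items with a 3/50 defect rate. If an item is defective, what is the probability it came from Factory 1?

Using Bayes' theorem:
P(F1) = 3/10, P(D|F1) = 2/25
P(F2) = 7/10, P(D|F2) = 3/50
P(D) = P(D|F1)P(F1) + P(D|F2)P(F2)
     = \frac{33}{500}
P(F1|D) = P(D|F1)P(F1) / P(D)
= \frac{4}{11}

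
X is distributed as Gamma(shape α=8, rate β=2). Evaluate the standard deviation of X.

For X ~ Gamma(shape α=8, rate β=2):
Var(X) = 2
SD(X) = √(Var(X)) = √(2) = \sqrt{2}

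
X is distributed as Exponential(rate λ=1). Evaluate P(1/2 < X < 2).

P(1/2 < X < 2) = ∫_{1/2}^{2} f(x) dx
where f(x) = e^{- x}
= - \frac{1}{e^{2}} + e^{- \frac{1}{2}}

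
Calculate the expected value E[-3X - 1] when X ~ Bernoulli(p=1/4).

For X ~ Bernoulli(p=1/4):
E[X] = \frac{1}{4}
E[-3X - 1] = -3 × E[X] - 1 = - \frac{7}{4}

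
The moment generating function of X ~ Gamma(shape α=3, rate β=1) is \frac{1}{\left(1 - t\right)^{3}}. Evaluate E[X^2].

To find E[X^2], compute M^(2)(0):
M^(1)(t) = \frac{3}{\left(1 - t\right)^{4}}
M^(2)(t) = \frac{12}{\left(1 - t\right)^{5}}
M^(2)(0) = 12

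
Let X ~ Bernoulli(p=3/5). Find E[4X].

For X ~ Bernoulli(p=3/5):
E[X] = \frac{3}{5}
E[4X] = 4 × E[X] + 0 = \frac{12}{5}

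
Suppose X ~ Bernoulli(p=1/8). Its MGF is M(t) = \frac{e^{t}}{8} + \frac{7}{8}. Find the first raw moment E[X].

To find E[X], compute M^(1)(0):
M^(1)(t) = \frac{e^{t}}{8}
M^(1)(0) = \frac{1}{8}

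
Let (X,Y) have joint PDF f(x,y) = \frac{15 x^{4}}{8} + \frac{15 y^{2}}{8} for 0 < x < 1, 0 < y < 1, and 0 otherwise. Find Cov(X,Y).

E[XY] = ∫∫ xy × f(x,y) dx dy = \frac{25}{64}
E[X] = \frac{5}{8}
E[Y] = \frac{21}{32}
Cov(X,Y) = E[XY] - E[X]E[Y] = - \frac{5}{256}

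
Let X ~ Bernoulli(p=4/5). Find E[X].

For X ~ Bernoulli(p=4/5), the expected value is:
E[X] = \frac{4}{5}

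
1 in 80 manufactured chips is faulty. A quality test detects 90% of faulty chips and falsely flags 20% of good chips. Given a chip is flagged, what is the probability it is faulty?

Let D = the rare event, + = positive/flagged.
P(D) = 1/80
P(+|D) = 90/100 = 9/10
P(+|D') = 20/100 = 1/5
P(+) = P(+|D)P(D) + P(+|D')P(D')
     = \frac{9}{10} × \frac{1}{80} + \frac{1}{5} × \frac{79}{80}
     = \frac{167}{800}
P(D|+) = P(+|D)P(D)/P(+) = \frac{9}{167}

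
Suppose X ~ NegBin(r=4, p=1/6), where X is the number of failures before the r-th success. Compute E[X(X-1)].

E[X(X-1)] = E[X² - X] = E[X²] - E[X]
E[X] = 20
E[X²] = Var(X) + (E[X])² = 120 + (20)² = 520
E[X(X-1)] = 520 - 20 = 500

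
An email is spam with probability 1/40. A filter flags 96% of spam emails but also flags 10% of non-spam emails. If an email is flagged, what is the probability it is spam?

Let D = the rare event, + = positive/flagged.
P(D) = 1/40
P(+|D) = 96/100 = 24/25
P(+|D') = 10/100 = 1/10
P(+) = P(+|D)P(D) + P(+|D')P(D')
     = \frac{24}{25} × \frac{1}{40} + \frac{1}{10} × \frac{39}{40}
     = \frac{243}{2000}
P(D|+) = P(+|D)P(D)/P(+) = \frac{16}{81}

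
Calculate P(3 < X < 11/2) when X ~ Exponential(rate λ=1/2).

P(3 < X < 11/2) = ∫_{3}^{11/2} f(x) dx
where f(x) = \frac{e^{- \frac{x}{2}}}{2}
= - \frac{1}{e^{\frac{11}{4}}} + e^{- \frac{3}{2}}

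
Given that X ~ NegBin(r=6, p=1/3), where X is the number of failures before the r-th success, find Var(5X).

For X ~ NegBin(r=6, p=1/3), where X is the number of failures before the r-th success:
Var(X) = 36
Var(5X) = (5)² × Var(X) = 25 × 36 = 900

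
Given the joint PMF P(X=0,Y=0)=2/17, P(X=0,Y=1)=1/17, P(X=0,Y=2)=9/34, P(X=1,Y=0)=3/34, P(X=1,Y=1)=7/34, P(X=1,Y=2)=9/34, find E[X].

First find marginal of X:
P(X=0) = 15/34
P(X=1) = 19/34
E[X] = 0 × 15/34 + 1 × 19/34 = 19/34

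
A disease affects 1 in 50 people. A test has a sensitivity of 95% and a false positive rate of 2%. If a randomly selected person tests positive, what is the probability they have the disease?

Let D = the rare event, + = positive/flagged.
P(D) = 1/50
P(+|D) = 95/100 = 19/20
P(+|D') = 2/100 = 1/50
P(+) = P(+|D)P(D) + P(+|D')P(D')
     = \frac{19}{20} × \frac{1}{50} + \frac{1}{50} × \frac{49}{50}
     = \frac{193}{5000}
P(D|+) = P(+|D)P(D)/P(+) = \frac{95}{193}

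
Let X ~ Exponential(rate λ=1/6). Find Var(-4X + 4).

For X ~ Exponential(rate λ=1/6):
Var(X) = 36
Var(-4X + 4) = (-4)² × Var(X) = 16 × 36 = 576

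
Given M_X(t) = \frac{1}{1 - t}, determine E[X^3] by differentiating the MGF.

To find E[X^3], compute M^(3)(0):
M^(1)(t) = \frac{1}{\left(1 - t\right)^{2}}
M^(2)(t) = \frac{2}{\left(1 - t\right)^{3}}
M^(3)(t) = \frac{6}{\left(1 - t\right)^{4}}
M^(3)(0) = 6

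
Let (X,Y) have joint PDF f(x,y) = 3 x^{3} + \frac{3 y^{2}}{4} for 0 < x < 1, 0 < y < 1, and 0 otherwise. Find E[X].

E[X] = ∫_0^1 ∫_0^1 x × f(x,y) dy dx
= ∫_0^1 ∫_0^1 x × (3 x^{3} + \frac{3 y^{2}}{4}) dy dx
= \frac{29}{40}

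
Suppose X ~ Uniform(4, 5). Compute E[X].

For X ~ Uniform(4, 5), the expected value is:
E[X] = \frac{9}{2}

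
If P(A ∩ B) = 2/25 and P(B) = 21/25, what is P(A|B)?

P(A|B) = P(A ∩ B) / P(B)
= (2/25) / (21/25)
= 2/21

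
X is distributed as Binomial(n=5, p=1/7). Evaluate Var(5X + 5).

For X ~ Binomial(n=5, p=1/7):
Var(X) = \frac{30}{49}
Var(5X + 5) = (5)² × Var(X) = 25 × \frac{30}{49} = \frac{750}{49}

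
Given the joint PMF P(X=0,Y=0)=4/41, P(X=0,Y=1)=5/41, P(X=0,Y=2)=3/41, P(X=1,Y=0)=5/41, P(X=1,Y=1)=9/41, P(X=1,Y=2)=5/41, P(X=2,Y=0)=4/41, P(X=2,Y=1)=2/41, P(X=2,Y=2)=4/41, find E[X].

First find marginal of X:
P(X=0) = 12/41
P(X=1) = 19/41
P(X=2) = 10/41
E[X] = 0 × 12/41 + 1 × 19/41 + 2 × 10/41 = 39/41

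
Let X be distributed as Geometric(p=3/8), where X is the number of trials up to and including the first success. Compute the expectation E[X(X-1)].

E[X(X-1)] = E[X² - X] = E[X²] - E[X]
E[X] = \frac{8}{3}
E[X²] = Var(X) + (E[X])² = \frac{40}{9} + (\frac{8}{3})² = \frac{104}{9}
E[X(X-1)] = \frac{104}{9} - \frac{8}{3} = \frac{80}{9}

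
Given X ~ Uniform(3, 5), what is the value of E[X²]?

Using the identity E[X²] = Var(X) + (E[X])²:
E[X] = 4
Var(X) = \frac{1}{3}
E[X²] = \frac{1}{3} + (4)²
= \frac{49}{3}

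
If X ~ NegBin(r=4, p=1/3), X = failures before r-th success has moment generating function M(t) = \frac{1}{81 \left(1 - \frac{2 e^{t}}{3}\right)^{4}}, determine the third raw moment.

To find E[X^3], compute M^(3)(0):
M^(1)(t) = \frac{8 e^{t}}{243 \left(1 - \frac{2 e^{t}}{3}\right)^{5}}
M^(2)(t) = \frac{8 e^{t}}{243 \left(1 - \frac{2 e^{t}}{3}\right)^{5}} + \frac{80 e^{2 t}}{729 \left(1 - \frac{2 e^{t}}{3}\right)^{6}}
M^(3)(t) = \frac{8 e^{t}}{243 \left(1 - \frac{2 e^{t}}{3}\right)^{5}} + \frac{80 e^{2 t}}{243 \left(1 - \frac{2 e^{t}}{3}\right)^{6}} + \frac{320 e^{3 t}}{729 \left(1 - \frac{2 e^{t}}{3}\right)^{7}}
M^(3)(0) = 1208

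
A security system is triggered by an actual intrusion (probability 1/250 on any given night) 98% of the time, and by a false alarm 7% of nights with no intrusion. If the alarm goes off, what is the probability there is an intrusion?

Let D = the rare event, + = positive/flagged.
P(D) = 1/250
P(+|D) = 98/100 = 49/50
P(+|D') = 7/100
P(+) = P(+|D)P(D) + P(+|D')P(D')
     = \frac{49}{50} × \frac{1}{250} + \frac{7}{100} × \frac{249}{250}
     = \frac{1841}{25000}
P(D|+) = P(+|D)P(D)/P(+) = \frac{14}{263}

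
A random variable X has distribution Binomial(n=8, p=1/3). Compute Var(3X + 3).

For X ~ Binomial(n=8, p=1/3):
Var(X) = \frac{16}{9}
Var(3X + 3) = (3)² × Var(X) = 9 × \frac{16}{9} = 16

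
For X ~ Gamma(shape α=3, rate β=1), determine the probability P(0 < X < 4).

P(0 < X < 4) = ∫_{0}^{4} f(x) dx
where f(x) = \frac{x^{2} e^{- x}}{2}
= 1 - \frac{13}{e^{4}}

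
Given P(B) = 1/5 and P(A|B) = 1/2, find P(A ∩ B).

By definition, P(A|B) = P(A ∩ B) / P(B)
So P(A ∩ B) = P(A|B) × P(B)
= 1/2 × 1/5
= 1/10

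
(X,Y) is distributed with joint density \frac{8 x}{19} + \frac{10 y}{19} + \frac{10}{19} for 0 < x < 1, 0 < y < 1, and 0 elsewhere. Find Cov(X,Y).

E[XY] = ∫∫ xy × f(x,y) dx dy = \frac{11}{38}
E[X] = \frac{61}{114}
E[Y] = \frac{31}{57}
Cov(X,Y) = E[XY] - E[X]E[Y] = - \frac{5}{3249}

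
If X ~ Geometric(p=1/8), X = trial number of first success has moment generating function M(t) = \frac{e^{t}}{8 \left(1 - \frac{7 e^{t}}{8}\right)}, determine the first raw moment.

To find E[X], compute M^(1)(0):
M^(1)(t) = \frac{e^{t}}{8 \left(1 - \frac{7 e^{t}}{8}\right)} + \frac{7 e^{2 t}}{64 \left(1 - \frac{7 e^{t}}{8}\right)^{2}}
M^(1)(0) = 8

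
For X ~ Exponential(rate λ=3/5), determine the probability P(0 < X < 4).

P(0 < X < 4) = ∫_{0}^{4} f(x) dx
where f(x) = \frac{3 e^{- \frac{3 x}{5}}}{5}
= 1 - e^{- \frac{12}{5}}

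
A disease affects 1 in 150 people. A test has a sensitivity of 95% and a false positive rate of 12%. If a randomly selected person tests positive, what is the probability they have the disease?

Let D = the rare event, + = positive/flagged.
P(D) = 1/150
P(+|D) = 95/100 = 19/20
P(+|D') = 12/100 = 3/25
P(+) = P(+|D)P(D) + P(+|D')P(D')
     = \frac{19}{20} × \frac{1}{150} + \frac{3}{25} × \frac{149}{150}
     = \frac{1883}{15000}
P(D|+) = P(+|D)P(D)/P(+) = \frac{95}{1883}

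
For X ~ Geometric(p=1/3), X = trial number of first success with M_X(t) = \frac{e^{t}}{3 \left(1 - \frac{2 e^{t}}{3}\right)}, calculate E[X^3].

To find E[X^3], compute M^(3)(0):
M^(1)(t) = \frac{e^{t}}{3 \left(1 - \frac{2 e^{t}}{3}\right)} + \frac{2 e^{2 t}}{9 \left(1 - \frac{2 e^{t}}{3}\right)^{2}}
M^(2)(t) = \frac{e^{t}}{3 \left(1 - \frac{2 e^{t}}{3}\right)} + \frac{2 e^{2 t}}{3 \left(1 - \frac{2 e^{t}}{3}\right)^{2}} + \frac{8 e^{3 t}}{27 \left(1 - \frac{2 e^{t}}{3}\right)^{3}}
M^(3)(t) = \frac{e^{t}}{3 \left(1 - \frac{2 e^{t}}{3}\right)} + \frac{14 e^{2 t}}{9 \left(1 - \frac{2 e^{t}}{3}\right)^{2}} + \frac{16 e^{3 t}}{9 \left(1 - \frac{2 e^{t}}{3}\right)^{3}} + \frac{16 e^{4 t}}{27 \left(1 - \frac{2 e^{t}}{3}\right)^{4}}
M^(3)(0) = 111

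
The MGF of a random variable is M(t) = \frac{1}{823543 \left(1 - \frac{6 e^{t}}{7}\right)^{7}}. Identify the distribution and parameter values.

The MGF M(t) = \frac{1}{823543 \left(1 - \frac{6 e^{t}}{7}\right)^{7}} is the standard form for the NegativeBinomial distribution.
Comparing with the known MGF formula identifies: NegBin(r=7, p=1/7), X = failures before r-th success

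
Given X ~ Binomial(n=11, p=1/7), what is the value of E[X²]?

Using the identity E[X²] = Var(X) + (E[X])²:
E[X] = \frac{11}{7}
Var(X) = \frac{66}{49}
E[X²] = \frac{66}{49} + (\frac{11}{7})²
= \frac{187}{49}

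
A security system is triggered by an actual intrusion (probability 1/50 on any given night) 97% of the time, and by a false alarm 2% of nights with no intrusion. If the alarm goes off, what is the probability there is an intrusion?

Let D = the rare event, + = positive/flagged.
P(D) = 1/50
P(+|D) = 97/100
P(+|D') = 2/100 = 1/50
P(+) = P(+|D)P(D) + P(+|D')P(D')
     = \frac{97}{100} × \frac{1}{50} + \frac{1}{50} × \frac{49}{50}
     = \frac{39}{1000}
P(D|+) = P(+|D)P(D)/P(+) = \frac{97}{195}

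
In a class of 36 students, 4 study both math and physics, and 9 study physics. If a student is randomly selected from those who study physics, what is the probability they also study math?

P(A ∩ B) = 4/36 = 1/9
P(B) = 9/36 = 1/4
P(A|B) = P(A ∩ B) / P(B) = (1/9) / (1/4) = 4/9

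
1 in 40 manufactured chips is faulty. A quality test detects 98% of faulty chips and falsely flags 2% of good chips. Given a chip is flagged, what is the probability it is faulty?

Let D = the rare event, + = positive/flagged.
P(D) = 1/40
P(+|D) = 98/100 = 49/50
P(+|D') = 2/100 = 1/50
P(+) = P(+|D)P(D) + P(+|D')P(D')
     = \frac{49}{50} × \frac{1}{40} + \frac{1}{50} × \frac{39}{40}
     = \frac{11}{250}
P(D|+) = P(+|D)P(D)/P(+) = \frac{49}{88}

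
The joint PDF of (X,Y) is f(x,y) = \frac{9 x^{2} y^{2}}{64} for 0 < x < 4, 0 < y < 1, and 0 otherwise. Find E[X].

f_X(x) = ∫_0^1 \frac{9 x^{2} y^{2}}{64} dy = \frac{3 x^{2}}{64}
E[X] = ∫_0^4 x × (\frac{3 x^{2}}{64}) dx = 3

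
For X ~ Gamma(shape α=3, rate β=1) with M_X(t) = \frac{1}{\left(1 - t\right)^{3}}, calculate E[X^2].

To find E[X^2], compute M^(2)(0):
M^(1)(t) = \frac{3}{\left(1 - t\right)^{4}}
M^(2)(t) = \frac{12}{\left(1 - t\right)^{5}}
M^(2)(0) = 12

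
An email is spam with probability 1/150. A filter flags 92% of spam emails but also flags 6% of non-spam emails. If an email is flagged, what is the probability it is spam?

Let D = the rare event, + = positive/flagged.
P(D) = 1/150
P(+|D) = 92/100 = 23/25
P(+|D') = 6/100 = 3/50
P(+) = P(+|D)P(D) + P(+|D')P(D')
     = \frac{23}{25} × \frac{1}{150} + \frac{3}{50} × \frac{149}{150}
     = \frac{493}{7500}
P(D|+) = P(+|D)P(D)/P(+) = \frac{46}{493}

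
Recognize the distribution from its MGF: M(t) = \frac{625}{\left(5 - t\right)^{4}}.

The MGF M(t) = \frac{625}{\left(5 - t\right)^{4}} is the standard form for the Gamma distribution.
Comparing with the known MGF formula identifies: Gamma(shape α=4, rate β=5)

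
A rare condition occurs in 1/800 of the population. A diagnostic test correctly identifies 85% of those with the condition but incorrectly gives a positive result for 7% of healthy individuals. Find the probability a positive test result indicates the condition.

Let D = the rare event, + = positive/flagged.
P(D) = 1/800
P(+|D) = 85/100 = 17/20
P(+|D') = 7/100
P(+) = P(+|D)P(D) + P(+|D')P(D')
     = \frac{17}{20} × \frac{1}{800} + \frac{7}{100} × \frac{799}{800}
     = \frac{2839}{40000}
P(D|+) = P(+|D)P(D)/P(+) = \frac{5}{334}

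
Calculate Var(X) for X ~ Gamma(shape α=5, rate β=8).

For X ~ Gamma(shape α=5, rate β=8):
Var(X) = \frac{5}{64}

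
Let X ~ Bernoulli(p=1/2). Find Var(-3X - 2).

For X ~ Bernoulli(p=1/2):
Var(X) = \frac{1}{4}
Var(-3X - 2) = (-3)² × Var(X) = 9 × \frac{1}{4} = \frac{9}{4}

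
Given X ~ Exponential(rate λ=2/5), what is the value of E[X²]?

Using the identity E[X²] = Var(X) + (E[X])²:
E[X] = \frac{5}{2}
Var(X) = \frac{25}{4}
E[X²] = \frac{25}{4} + (\frac{5}{2})²
= \frac{25}{2}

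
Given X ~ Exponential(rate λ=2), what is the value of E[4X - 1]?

For X ~ Exponential(rate λ=2):
E[X] = \frac{1}{2}
E[4X - 1] = 4 × E[X] - 1 = 1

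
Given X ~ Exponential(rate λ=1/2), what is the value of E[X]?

For X ~ Exponential(rate λ=1/2), the expected value is:
E[X] = 2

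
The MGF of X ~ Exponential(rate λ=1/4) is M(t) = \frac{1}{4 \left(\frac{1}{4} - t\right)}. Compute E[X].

To find E[X], compute M^(1)(0):
M^(1)(t) = \frac{1}{4 \left(\frac{1}{4} - t\right)^{2}}
M^(1)(0) = 4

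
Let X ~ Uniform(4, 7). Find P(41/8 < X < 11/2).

P(41/8 < X < 11/2) = ∫_{41/8}^{11/2} f(x) dx
where f(x) = \frac{1}{3}
= \frac{1}{8}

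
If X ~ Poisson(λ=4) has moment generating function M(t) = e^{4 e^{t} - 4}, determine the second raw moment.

To find E[X^2], compute M^(2)(0):
M^(1)(t) = 4 e^{t} e^{4 e^{t} - 4}
M^(2)(t) = 16 e^{2 t} e^{4 e^{t} - 4} + 4 e^{t} e^{4 e^{t} - 4}
M^(2)(0) = 20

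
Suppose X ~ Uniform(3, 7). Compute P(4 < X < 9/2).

P(4 < X < 9/2) = ∫_{4}^{9/2} f(x) dx
where f(x) = \frac{1}{4}
= \frac{1}{8}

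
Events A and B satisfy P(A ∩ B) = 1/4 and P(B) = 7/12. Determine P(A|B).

P(A|B) = P(A ∩ B) / P(B)
= (1/4) / (7/12)
= 3/7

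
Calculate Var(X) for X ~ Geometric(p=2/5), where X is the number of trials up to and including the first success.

For X ~ Geometric(p=2/5), where X is the number of trials up to and including the first success:
Var(X) = \frac{15}{4}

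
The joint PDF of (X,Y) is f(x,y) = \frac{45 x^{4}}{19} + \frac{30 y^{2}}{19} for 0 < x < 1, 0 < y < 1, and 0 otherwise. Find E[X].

E[X] = ∫_0^1 ∫_0^1 x × f(x,y) dy dx
= ∫_0^1 ∫_0^1 x × (\frac{45 x^{4}}{19} + \frac{30 y^{2}}{19}) dy dx
= \frac{25}{38}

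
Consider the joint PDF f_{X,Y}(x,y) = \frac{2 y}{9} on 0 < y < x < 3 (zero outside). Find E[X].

f_X(x) = ∫_0^x \frac{2 y}{9} dy = \frac{x^{2}}{9}
E[X] = ∫_0^3 x × (\frac{x^{2}}{9}) dx = \frac{9}{4}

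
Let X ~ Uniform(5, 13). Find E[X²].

Using the identity E[X²] = Var(X) + (E[X])²:
E[X] = 9
Var(X) = \frac{16}{3}
E[X²] = \frac{16}{3} + (9)²
= \frac{259}{3}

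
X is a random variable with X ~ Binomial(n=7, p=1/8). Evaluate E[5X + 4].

For X ~ Binomial(n=7, p=1/8):
E[X] = \frac{7}{8}
E[5X + 4] = 5 × E[X] + 4 = \frac{67}{8}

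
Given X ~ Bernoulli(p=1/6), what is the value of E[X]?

For X ~ Bernoulli(p=1/6), the expected value is:
E[X] = \frac{1}{6}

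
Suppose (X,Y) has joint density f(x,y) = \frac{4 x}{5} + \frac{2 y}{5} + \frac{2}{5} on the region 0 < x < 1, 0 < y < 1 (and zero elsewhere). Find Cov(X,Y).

E[XY] = ∫∫ xy × f(x,y) dx dy = \frac{3}{10}
E[X] = \frac{17}{30}
E[Y] = \frac{8}{15}
Cov(X,Y) = E[XY] - E[X]E[Y] = - \frac{1}{450}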